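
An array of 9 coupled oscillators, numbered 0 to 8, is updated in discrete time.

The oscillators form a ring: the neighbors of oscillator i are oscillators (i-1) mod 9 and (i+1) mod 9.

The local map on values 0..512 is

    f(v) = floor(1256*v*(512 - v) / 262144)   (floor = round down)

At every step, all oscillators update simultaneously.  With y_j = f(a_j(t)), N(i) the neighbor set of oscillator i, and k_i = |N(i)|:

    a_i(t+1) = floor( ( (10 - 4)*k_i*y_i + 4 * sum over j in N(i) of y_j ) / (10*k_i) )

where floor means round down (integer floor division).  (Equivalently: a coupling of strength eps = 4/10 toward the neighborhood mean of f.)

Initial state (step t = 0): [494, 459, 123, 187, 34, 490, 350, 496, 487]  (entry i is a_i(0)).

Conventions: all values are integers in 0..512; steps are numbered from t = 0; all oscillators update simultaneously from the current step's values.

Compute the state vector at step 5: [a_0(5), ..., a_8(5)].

Simulating step by step:
t=0: [494, 459, 123, 187, 34, 490, 350, 496, 487]
t=1: [60, 123, 218, 235, 114, 100, 180, 88, 50]
t=2: [145, 224, 292, 291, 231, 218, 246, 186, 127]
t=3: [261, 297, 307, 308, 309, 309, 307, 283, 249]
t=4: [311, 305, 301, 300, 300, 300, 302, 308, 312]
t=5: [299, 301, 303, 304, 304, 303, 302, 300, 298]

Answer: [299, 301, 303, 304, 304, 303, 302, 300, 298]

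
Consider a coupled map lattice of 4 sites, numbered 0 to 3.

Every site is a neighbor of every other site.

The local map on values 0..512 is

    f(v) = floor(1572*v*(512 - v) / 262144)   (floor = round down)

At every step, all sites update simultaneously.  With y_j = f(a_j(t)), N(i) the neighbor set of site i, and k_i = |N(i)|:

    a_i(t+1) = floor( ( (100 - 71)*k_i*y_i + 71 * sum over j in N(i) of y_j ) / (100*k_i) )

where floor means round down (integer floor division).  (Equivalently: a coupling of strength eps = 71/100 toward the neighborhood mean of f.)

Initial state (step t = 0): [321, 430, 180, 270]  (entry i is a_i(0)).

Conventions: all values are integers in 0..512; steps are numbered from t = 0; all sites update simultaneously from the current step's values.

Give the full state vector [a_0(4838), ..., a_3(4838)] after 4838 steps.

Answer: [381, 381, 381, 381]
Key observation: The state at step 30, [381, 381, 381, 381], reappears at step 32: the system is in a cycle of period 2 from step 30 on.  Therefore the state at step 4838 equals the state at step 30 + ((4838 - 30) mod 2) = 30, which is [381, 381, 381, 381].

Derivation:
t=0: [321, 430, 180, 270]
t=1: [333, 325, 333, 334]
t=2: [358, 358, 358, 358]
t=3: [330, 330, 330, 330]
t=4: [360, 360, 360, 360]
t=5: [328, 328, 328, 328]
t=6: [361, 361, 361, 361]
t=7: [326, 326, 326, 326]
t=8: [363, 363, 363, 363]
t=9: [324, 324, 324, 324]
t=10: [365, 365, 365, 365]
t=11: [321, 321, 321, 321]
t=12: [367, 367, 367, 367]
t=13: [319, 319, 319, 319]
t=14: [369, 369, 369, 369]
t=15: [316, 316, 316, 316]
t=16: [371, 371, 371, 371]
t=17: [313, 313, 313, 313]
t=18: [373, 373, 373, 373]
t=19: [310, 310, 310, 310]
t=20: [375, 375, 375, 375]
t=21: [308, 308, 308, 308]
t=22: [376, 376, 376, 376]
t=23: [306, 306, 306, 306]
t=24: [378, 378, 378, 378]
t=25: [303, 303, 303, 303]
t=26: [379, 379, 379, 379]
t=27: [302, 302, 302, 302]
t=28: [380, 380, 380, 380]
t=29: [300, 300, 300, 300]
t=30: [381, 381, 381, 381]
t=31: [299, 299, 299, 299]
t=32: [381, 381, 381, 381]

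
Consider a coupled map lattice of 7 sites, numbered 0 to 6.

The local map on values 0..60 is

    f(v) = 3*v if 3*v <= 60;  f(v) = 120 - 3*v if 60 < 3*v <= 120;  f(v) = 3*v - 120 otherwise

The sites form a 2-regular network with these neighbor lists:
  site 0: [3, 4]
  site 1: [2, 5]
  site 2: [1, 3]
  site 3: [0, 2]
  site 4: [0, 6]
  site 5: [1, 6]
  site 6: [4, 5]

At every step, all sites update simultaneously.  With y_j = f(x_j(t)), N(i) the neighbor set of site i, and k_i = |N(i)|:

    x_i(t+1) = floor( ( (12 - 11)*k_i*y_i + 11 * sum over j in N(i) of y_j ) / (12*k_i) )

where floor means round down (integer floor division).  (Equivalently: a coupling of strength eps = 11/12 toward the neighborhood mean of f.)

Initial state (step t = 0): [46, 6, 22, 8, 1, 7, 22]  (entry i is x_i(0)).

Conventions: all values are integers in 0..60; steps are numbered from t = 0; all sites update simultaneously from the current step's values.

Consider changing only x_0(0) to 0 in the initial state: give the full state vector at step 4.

Simulating step by step:
t=0: [0, 6, 22, 8, 1, 7, 22]
t=1: [12, 35, 23, 26, 25, 34, 15]
t=2: [42, 32, 30, 43, 40, 29, 32]
t=3: [4, 30, 17, 17, 13, 24, 17]
t=4: [42, 47, 41, 33, 32, 41, 44]

Answer: [42, 47, 41, 33, 32, 41, 44]
Key observation: This trace re-runs the system from the modified initial state.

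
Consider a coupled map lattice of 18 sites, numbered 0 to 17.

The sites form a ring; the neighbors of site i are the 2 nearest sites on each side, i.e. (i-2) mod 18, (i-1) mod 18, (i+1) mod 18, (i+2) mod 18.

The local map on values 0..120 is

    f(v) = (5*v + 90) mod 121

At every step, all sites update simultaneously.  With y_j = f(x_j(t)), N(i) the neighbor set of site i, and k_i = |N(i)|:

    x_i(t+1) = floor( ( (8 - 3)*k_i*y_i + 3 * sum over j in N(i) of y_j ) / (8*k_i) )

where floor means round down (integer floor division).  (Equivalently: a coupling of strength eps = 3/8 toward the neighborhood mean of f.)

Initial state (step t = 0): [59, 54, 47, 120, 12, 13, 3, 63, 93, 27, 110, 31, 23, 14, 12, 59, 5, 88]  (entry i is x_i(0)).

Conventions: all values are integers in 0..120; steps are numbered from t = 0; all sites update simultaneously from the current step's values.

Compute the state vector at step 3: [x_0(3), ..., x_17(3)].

Answer: [33, 58, 80, 97, 94, 59, 27, 50, 38, 82, 74, 92, 83, 57, 67, 36, 44, 56]

Derivation:
t=0: [59, 54, 47, 120, 12, 13, 3, 63, 93, 27, 110, 31, 23, 14, 12, 59, 5, 88]
t=1: [47, 95, 75, 77, 46, 45, 82, 55, 71, 79, 46, 26, 62, 37, 42, 35, 83, 54]
t=2: [82, 89, 96, 101, 77, 65, 32, 17, 60, 25, 69, 75, 48, 40, 46, 35, 39, 93]
t=3: [33, 58, 80, 97, 94, 59, 27, 50, 38, 82, 74, 92, 83, 57, 67, 36, 44, 56]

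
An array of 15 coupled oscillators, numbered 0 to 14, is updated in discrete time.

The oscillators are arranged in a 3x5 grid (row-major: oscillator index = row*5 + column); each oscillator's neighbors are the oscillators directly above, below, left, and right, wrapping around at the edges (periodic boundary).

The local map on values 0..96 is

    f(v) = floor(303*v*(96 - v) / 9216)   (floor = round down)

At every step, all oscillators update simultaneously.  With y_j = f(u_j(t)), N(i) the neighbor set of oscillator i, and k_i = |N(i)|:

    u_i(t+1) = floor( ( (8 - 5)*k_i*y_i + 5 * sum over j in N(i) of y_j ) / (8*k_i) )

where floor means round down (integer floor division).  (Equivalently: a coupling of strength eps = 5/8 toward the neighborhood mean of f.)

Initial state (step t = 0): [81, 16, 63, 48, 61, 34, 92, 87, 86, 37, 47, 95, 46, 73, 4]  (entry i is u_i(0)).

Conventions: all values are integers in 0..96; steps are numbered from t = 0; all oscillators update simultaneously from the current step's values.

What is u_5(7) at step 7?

Answer: u_5(7) = 55

Derivation:
t=0: [81, 16, 63, 48, 61, 34, 92, 87, 86, 37, 47, 95, 46, 73, 4]
t=1: [54, 34, 59, 62, 57, 56, 26, 37, 45, 54, 47, 33, 51, 50, 46]
t=2: [73, 68, 71, 71, 73, 71, 66, 70, 73, 74, 73, 68, 72, 74, 74]
t=3: [56, 60, 58, 56, 54, 57, 62, 58, 55, 54, 56, 60, 57, 54, 53]
t=4: [72, 71, 72, 73, 73, 72, 70, 72, 73, 73, 72, 71, 72, 73, 73]
t=5: [56, 57, 56, 55, 55, 56, 57, 56, 55, 55, 56, 57, 56, 55, 55]
t=6: [73, 73, 73, 73, 73, 73, 73, 73, 73, 73, 73, 73, 73, 73, 73]
t=7: [55, 55, 55, 55, 55, 55, 55, 55, 55, 55, 55, 55, 55, 55, 55]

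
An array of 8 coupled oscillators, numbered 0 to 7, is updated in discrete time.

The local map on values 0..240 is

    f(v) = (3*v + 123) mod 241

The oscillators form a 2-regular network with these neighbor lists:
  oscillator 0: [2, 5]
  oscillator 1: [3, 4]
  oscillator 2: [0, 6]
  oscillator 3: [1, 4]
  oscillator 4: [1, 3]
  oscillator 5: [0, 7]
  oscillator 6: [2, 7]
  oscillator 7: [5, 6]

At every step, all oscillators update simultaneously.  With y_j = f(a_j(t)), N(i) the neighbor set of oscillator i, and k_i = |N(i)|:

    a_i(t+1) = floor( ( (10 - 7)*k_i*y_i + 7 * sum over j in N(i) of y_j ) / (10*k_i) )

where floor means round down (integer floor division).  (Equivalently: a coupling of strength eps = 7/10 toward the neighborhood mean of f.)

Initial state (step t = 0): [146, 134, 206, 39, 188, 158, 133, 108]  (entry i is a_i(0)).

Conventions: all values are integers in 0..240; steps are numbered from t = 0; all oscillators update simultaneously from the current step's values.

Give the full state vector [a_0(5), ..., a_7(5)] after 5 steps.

Answer: [157, 192, 127, 191, 191, 157, 190, 173]

Derivation:
t=0: [146, 134, 206, 39, 188, 158, 133, 108]
t=1: [70, 168, 47, 158, 160, 134, 90, 116]
t=2: [50, 126, 92, 127, 127, 125, 134, 137]
t=3: [70, 21, 73, 20, 20, 34, 86, 36]
t=4: [141, 183, 111, 184, 184, 180, 158, 197]
t=5: [157, 192, 127, 191, 191, 157, 190, 173]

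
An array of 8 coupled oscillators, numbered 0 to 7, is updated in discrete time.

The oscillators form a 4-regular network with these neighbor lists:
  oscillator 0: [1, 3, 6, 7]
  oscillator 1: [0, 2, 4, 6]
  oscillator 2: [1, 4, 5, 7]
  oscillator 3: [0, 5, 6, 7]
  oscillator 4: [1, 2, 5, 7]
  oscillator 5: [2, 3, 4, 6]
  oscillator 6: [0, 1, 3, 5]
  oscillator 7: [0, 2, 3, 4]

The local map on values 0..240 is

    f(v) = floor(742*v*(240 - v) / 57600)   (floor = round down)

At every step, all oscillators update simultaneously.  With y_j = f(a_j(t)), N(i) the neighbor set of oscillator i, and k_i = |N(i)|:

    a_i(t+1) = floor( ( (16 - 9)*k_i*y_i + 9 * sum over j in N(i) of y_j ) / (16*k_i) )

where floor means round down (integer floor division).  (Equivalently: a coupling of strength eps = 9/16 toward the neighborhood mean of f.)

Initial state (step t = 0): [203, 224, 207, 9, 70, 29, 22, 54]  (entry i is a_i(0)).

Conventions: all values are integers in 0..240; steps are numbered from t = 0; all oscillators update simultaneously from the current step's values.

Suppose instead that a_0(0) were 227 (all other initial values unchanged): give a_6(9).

Answer: a_6(9) = 172
Key observation: This trace re-runs the system from the modified initial state.

Derivation:
t=0: [227, 224, 207, 9, 70, 29, 22, 54]
t=1: [53, 67, 95, 54, 114, 80, 53, 99]
t=2: [137, 151, 172, 140, 175, 158, 135, 165]
t=3: [176, 168, 156, 175, 155, 165, 178, 161]
t=4: [148, 155, 164, 149, 164, 157, 147, 159]
t=5: [172, 168, 162, 172, 162, 167, 173, 166]
t=6: [151, 155, 159, 151, 159, 156, 151, 156]
t=7: [171, 169, 166, 171, 166, 168, 171, 168]
t=8: [151, 154, 156, 152, 156, 154, 151, 154]
t=9: [172, 170, 168, 171, 168, 170, 172, 170]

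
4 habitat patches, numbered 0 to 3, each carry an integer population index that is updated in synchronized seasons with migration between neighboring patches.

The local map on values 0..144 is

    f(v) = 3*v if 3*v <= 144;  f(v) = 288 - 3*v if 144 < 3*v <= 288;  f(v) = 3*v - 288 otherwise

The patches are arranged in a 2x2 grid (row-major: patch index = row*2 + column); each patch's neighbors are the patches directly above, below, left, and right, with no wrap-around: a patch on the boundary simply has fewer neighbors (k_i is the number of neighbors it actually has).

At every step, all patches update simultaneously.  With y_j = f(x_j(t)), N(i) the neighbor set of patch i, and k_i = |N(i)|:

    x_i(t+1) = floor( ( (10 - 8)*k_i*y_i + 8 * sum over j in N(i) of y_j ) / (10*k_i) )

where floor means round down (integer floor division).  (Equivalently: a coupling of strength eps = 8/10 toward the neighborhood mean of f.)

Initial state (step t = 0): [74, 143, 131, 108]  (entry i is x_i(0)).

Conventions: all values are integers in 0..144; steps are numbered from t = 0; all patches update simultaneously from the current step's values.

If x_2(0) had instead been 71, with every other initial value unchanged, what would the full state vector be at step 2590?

Simulating step by step:
t=0: [74, 143, 71, 108]
t=1: [99, 69, 55, 93]
t=2: [83, 23, 31, 83]
t=3: [72, 45, 49, 72]
t=4: [124, 84, 85, 124]
t=5: [44, 74, 73, 44]
t=6: [80, 118, 119, 80]
t=7: [63, 51, 52, 63]
t=8: [126, 106, 105, 126]
t=9: [40, 78, 77, 40]
t=10: [68, 106, 107, 68]
t=11: [42, 73, 73, 42]
t=12: [80, 114, 114, 80]
t=13: [52, 49, 49, 52]
t=14: [139, 133, 133, 139]
t=15: [114, 125, 125, 114]
t=16: [80, 60, 60, 80]
t=17: [96, 60, 60, 96]
t=18: [86, 21, 21, 86]
t=19: [56, 36, 36, 56]
t=20: [110, 117, 117, 110]
t=21: [58, 46, 46, 58]
t=22: [133, 118, 118, 133]
t=23: [75, 102, 102, 75]
t=24: [27, 54, 54, 27]
t=25: [117, 90, 90, 117]
t=26: [27, 54, 54, 27]

Answer: [27, 54, 54, 27]
Key observation: The state at step 24, [27, 54, 54, 27], reappears at step 26: the system is in a cycle of period 2 from step 24 on.  Therefore the state at step 2590 equals the state at step 24 + ((2590 - 24) mod 2) = 24, which is [27, 54, 54, 27].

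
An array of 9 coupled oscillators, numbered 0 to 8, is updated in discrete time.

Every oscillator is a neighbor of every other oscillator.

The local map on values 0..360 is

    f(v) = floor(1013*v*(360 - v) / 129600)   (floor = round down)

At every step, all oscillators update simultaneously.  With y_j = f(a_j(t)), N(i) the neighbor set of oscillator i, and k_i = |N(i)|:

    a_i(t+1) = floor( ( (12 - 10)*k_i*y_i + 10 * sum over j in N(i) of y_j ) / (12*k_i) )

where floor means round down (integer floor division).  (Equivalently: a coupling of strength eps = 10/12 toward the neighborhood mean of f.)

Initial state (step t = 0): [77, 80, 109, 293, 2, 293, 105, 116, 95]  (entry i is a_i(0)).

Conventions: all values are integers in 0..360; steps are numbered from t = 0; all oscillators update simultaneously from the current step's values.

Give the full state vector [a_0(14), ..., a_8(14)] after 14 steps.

Simulating step by step:
t=0: [77, 80, 109, 293, 2, 293, 105, 116, 95]
t=1: [166, 166, 169, 165, 156, 165, 168, 169, 167]
t=2: [251, 251, 251, 251, 250, 251, 251, 251, 251]
t=3: [213, 213, 213, 213, 213, 213, 213, 213, 213]
t=4: [244, 244, 244, 244, 244, 244, 244, 244, 244]
t=5: [221, 221, 221, 221, 221, 221, 221, 221, 221]
t=6: [240, 240, 240, 240, 240, 240, 240, 240, 240]
t=7: [225, 225, 225, 225, 225, 225, 225, 225, 225]
t=8: [237, 237, 237, 237, 237, 237, 237, 237, 237]
t=9: [227, 227, 227, 227, 227, 227, 227, 227, 227]
t=10: [235, 235, 235, 235, 235, 235, 235, 235, 235]
t=11: [229, 229, 229, 229, 229, 229, 229, 229, 229]
t=12: [234, 234, 234, 234, 234, 234, 234, 234, 234]
t=13: [230, 230, 230, 230, 230, 230, 230, 230, 230]
t=14: [233, 233, 233, 233, 233, 233, 233, 233, 233]

Answer: [233, 233, 233, 233, 233, 233, 233, 233, 233]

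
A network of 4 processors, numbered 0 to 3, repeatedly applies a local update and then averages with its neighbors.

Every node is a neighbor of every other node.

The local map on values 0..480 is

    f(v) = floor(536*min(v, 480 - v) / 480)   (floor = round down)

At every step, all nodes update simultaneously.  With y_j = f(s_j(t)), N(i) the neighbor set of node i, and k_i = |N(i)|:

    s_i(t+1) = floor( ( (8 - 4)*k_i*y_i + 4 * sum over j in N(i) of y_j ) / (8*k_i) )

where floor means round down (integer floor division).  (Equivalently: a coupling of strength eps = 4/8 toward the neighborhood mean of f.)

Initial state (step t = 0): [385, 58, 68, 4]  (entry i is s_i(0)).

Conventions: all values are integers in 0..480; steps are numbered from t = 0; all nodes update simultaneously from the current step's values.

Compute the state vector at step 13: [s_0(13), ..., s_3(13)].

Simulating step by step:
t=0: [385, 58, 68, 4]
t=1: [76, 62, 66, 42]
t=2: [73, 68, 69, 60]
t=3: [77, 75, 75, 72]
t=4: [83, 82, 82, 81]
t=5: [91, 91, 91, 90]
t=6: [100, 100, 100, 100]
t=7: [111, 111, 111, 111]
t=8: [123, 123, 123, 123]
t=9: [137, 137, 137, 137]
t=10: [152, 152, 152, 152]
t=11: [169, 169, 169, 169]
t=12: [188, 188, 188, 188]
t=13: [209, 209, 209, 209]

Answer: [209, 209, 209, 209]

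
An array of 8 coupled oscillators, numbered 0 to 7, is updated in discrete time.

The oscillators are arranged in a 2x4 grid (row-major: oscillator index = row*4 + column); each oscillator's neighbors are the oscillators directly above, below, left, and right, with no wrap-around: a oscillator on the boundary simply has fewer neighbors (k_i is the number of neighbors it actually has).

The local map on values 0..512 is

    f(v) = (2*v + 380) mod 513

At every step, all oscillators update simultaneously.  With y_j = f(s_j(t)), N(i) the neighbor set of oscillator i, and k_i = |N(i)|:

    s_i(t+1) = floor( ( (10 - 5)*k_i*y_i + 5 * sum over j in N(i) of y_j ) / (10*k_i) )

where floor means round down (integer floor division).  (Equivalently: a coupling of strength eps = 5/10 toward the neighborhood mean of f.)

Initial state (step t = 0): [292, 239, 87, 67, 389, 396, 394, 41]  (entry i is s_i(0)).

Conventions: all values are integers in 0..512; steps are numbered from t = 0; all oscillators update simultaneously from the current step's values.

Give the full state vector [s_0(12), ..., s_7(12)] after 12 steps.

Simulating step by step:
t=0: [292, 239, 87, 67, 389, 396, 394, 41]
t=1: [344, 278, 101, 126, 215, 176, 179, 266]
t=2: [201, 266, 162, 176, 213, 267, 227, 285]
t=3: [307, 343, 252, 266, 314, 369, 332, 353]
t=4: [374, 177, 261, 307, 390, 138, 96, 134]
t=5: [139, 216, 321, 371, 128, 140, 140, 202]
t=6: [178, 283, 344, 243, 134, 168, 228, 196]
t=7: [253, 294, 205, 251, 174, 250, 245, 298]
t=8: [354, 397, 335, 369, 292, 354, 363, 413]
t=9: [180, 98, 65, 97, 256, 144, 84, 133]
t=10: [224, 180, 281, 191, 285, 157, 150, 90]
t=11: [323, 267, 321, 243, 342, 229, 193, 127]
t=12: [109, 339, 422, 334, 100, 277, 285, 212]

Answer: [109, 339, 422, 334, 100, 277, 285, 212]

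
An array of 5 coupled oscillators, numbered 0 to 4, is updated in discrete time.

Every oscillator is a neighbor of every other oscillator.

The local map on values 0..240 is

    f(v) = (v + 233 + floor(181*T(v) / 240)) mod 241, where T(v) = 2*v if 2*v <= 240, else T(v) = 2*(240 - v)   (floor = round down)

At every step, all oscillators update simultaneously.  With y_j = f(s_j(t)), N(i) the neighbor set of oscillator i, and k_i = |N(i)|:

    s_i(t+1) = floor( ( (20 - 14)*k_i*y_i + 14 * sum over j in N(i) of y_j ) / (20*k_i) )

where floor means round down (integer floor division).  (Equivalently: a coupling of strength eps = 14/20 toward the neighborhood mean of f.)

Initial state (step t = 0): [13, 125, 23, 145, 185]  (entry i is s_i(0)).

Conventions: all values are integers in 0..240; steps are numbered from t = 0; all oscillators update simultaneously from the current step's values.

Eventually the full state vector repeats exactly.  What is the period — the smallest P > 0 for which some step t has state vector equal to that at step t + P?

Simulating step by step:
t=0: [13, 125, 23, 145, 185]
t=1: [34, 37, 37, 36, 33]
t=2: [79, 80, 80, 80, 79]
t=3: [191, 191, 191, 191, 191]
t=4: [15, 15, 15, 15, 15]
t=5: [29, 29, 29, 29, 29]
t=6: [64, 64, 64, 64, 64]
t=7: [152, 152, 152, 152, 152]
t=8: [35, 35, 35, 35, 35]
t=9: [79, 79, 79, 79, 79]
t=10: [190, 190, 190, 190, 190]
t=11: [16, 16, 16, 16, 16]
t=12: [32, 32, 32, 32, 32]
t=13: [72, 72, 72, 72, 72]
t=14: [172, 172, 172, 172, 172]
t=15: [25, 25, 25, 25, 25]
t=16: [54, 54, 54, 54, 54]
t=17: [127, 127, 127, 127, 127]
t=18: [48, 48, 48, 48, 48]
t=19: [112, 112, 112, 112, 112]
t=20: [31, 31, 31, 31, 31]
t=21: [69, 69, 69, 69, 69]
t=22: [165, 165, 165, 165, 165]
t=23: [29, 29, 29, 29, 29]

Answer: 18
Key observation: The state at step 5, [29, 29, 29, 29, 29], reappears at step 23 — and no state repeats earlier — so the cycle the system enters has period 18.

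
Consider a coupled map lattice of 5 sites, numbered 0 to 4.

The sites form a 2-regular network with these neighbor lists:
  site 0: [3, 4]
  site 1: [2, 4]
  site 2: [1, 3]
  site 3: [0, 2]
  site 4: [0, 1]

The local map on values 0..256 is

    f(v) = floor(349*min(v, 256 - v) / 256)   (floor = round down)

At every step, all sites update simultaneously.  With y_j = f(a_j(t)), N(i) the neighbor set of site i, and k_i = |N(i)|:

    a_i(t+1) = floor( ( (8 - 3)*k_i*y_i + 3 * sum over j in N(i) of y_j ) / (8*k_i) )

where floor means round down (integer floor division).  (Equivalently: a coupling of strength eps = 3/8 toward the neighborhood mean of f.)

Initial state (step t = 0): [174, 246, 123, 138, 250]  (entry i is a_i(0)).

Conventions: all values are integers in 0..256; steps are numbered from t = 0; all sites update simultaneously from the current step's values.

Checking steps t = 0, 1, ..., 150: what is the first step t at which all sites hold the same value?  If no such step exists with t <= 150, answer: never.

Answer: 20
Key observation: Synchronization is absorbing here: once all sites are equal they stay equal, and step 20 is the first all-equal step.

Derivation:
t=0: [174, 246, 123, 138, 250]  (not all equal)
t=1: [100, 40, 136, 152, 28]  (not all equal)
t=2: [118, 71, 138, 144, 59]  (not all equal)
t=3: [143, 105, 146, 155, 98]  (not all equal)
t=4: [146, 142, 145, 142, 138]  (not all equal)
t=5: [152, 155, 152, 153, 157]  (not all equal)
t=6: [139, 137, 140, 140, 135]  (not all equal)
t=7: [159, 161, 158, 158, 162]  (not all equal)
t=8: [131, 129, 132, 132, 128]  (not all equal)
t=9: [170, 172, 169, 169, 173]  (not all equal)
t=10: [116, 114, 117, 117, 113]  (not all equal)
t=11: [157, 155, 158, 158, 154]  (not all equal)
t=12: [134, 136, 133, 133, 137]  (not all equal)
t=13: [165, 163, 166, 166, 162]  (not all equal)
t=14: [124, 125, 122, 122, 126]  (not all equal)
t=15: [168, 169, 166, 166, 170]  (not all equal)
t=16: [119, 118, 121, 121, 117]  (not all equal)
t=17: [161, 160, 163, 163, 159]  (not all equal)
t=18: [129, 129, 126, 126, 131]  (not all equal)
t=19: [172, 172, 171, 171, 171]  (not all equal)
t=20: [114, 114, 114, 114, 114]  (all equal)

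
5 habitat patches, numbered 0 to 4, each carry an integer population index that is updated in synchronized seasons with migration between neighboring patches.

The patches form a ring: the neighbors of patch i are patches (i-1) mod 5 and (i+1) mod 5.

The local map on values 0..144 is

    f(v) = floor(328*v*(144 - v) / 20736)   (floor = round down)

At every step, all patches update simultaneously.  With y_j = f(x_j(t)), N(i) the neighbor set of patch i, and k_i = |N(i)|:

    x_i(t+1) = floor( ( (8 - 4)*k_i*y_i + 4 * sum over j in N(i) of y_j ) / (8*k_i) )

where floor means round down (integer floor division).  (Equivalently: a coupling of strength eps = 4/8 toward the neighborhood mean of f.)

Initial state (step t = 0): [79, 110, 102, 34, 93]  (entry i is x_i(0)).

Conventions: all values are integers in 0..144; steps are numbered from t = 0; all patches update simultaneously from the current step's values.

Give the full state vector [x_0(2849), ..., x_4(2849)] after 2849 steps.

Answer: [80, 80, 80, 80, 80]
Key observation: The state at step 3, [80, 80, 80, 80, 80], reappears at step 4: the system is in a cycle of period 1 from step 3 on.  Therefore the state at step 2849 equals the state at step 3 + ((2849 - 3) mod 1) = 3, which is [80, 80, 80, 80, 80].

Derivation:
t=0: [79, 110, 102, 34, 93]
t=1: [74, 66, 63, 65, 72]
t=2: [81, 80, 80, 81, 81]
t=3: [80, 80, 80, 80, 80]
t=4: [80, 80, 80, 80, 80]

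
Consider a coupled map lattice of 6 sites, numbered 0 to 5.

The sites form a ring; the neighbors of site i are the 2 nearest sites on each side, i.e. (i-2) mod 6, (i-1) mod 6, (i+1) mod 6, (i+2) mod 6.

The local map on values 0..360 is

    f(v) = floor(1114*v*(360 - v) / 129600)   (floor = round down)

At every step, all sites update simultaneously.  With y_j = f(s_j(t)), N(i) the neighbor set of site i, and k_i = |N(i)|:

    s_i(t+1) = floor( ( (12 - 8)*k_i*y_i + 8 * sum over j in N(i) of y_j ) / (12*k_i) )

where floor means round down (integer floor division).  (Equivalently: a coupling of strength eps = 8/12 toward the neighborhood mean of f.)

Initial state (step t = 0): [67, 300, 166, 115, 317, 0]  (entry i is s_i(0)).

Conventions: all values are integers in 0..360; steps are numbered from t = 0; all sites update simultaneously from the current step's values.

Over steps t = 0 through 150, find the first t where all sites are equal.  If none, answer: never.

Answer: 10
Key observation: Synchronization is absorbing here: once all sites are equal they stay equal, and step 10 is the first all-equal step.

Derivation:
t=0: [67, 300, 166, 115, 317, 0]  (not all equal)
t=1: [147, 165, 205, 171, 153, 113]  (not all equal)
t=2: [266, 268, 273, 269, 267, 262]  (not all equal)
t=3: [212, 211, 209, 211, 212, 214]  (not all equal)
t=4: [269, 269, 270, 269, 269, 269]  (not all equal)
t=5: [209, 209, 209, 209, 209, 210]  (not all equal)
t=6: [270, 270, 271, 270, 270, 270]  (not all equal)
t=7: [207, 207, 207, 207, 207, 208]  (not all equal)
t=8: [271, 271, 272, 271, 271, 271]  (not all equal)
t=9: [206, 206, 206, 206, 206, 207]  (not all equal)
t=10: [272, 272, 272, 272, 272, 272]  (all equal)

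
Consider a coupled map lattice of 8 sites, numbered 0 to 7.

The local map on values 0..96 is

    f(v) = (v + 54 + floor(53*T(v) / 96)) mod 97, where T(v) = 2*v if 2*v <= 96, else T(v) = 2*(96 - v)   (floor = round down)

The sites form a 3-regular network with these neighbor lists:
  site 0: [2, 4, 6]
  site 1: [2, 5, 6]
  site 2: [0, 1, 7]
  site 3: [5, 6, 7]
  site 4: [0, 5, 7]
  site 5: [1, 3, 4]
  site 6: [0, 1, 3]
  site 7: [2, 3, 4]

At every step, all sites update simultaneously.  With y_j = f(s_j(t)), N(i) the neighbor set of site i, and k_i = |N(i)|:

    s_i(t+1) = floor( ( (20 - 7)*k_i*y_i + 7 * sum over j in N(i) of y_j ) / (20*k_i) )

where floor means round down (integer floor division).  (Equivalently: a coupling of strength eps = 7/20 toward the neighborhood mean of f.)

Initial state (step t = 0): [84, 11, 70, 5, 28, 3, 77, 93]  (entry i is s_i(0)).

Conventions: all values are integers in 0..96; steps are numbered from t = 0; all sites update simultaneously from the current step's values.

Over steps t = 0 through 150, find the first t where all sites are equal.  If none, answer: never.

Answer: 7
Key observation: Synchronization is absorbing here: once all sites are equal they stay equal, and step 7 is the first all-equal step.

Derivation:
t=0: [84, 11, 70, 5, 28, 3, 77, 93]  (not all equal)
t=1: [49, 69, 57, 61, 29, 57, 57, 50]  (not all equal)
t=2: [52, 55, 56, 56, 31, 52, 56, 52]  (not all equal)
t=3: [52, 57, 57, 57, 34, 52, 57, 52]  (not all equal)
t=4: [53, 57, 57, 57, 38, 53, 57, 53]  (not all equal)
t=5: [54, 57, 57, 57, 43, 54, 57, 54]  (not all equal)
t=6: [55, 57, 57, 57, 50, 55, 57, 55]  (not all equal)
t=7: [57, 57, 57, 57, 57, 57, 57, 57]  (all equal)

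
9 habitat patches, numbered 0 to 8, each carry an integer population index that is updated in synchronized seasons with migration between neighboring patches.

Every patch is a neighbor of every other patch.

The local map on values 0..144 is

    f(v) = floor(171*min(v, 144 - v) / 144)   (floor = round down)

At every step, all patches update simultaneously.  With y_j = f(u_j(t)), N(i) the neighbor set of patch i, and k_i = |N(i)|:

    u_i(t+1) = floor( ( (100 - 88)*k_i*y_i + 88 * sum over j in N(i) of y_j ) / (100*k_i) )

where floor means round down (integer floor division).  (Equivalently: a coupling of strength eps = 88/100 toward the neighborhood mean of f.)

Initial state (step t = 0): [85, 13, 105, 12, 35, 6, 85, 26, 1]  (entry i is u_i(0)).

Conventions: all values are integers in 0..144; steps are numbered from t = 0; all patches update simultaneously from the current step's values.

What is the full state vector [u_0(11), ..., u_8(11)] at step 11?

Simulating step by step:
t=0: [85, 13, 105, 12, 35, 6, 85, 26, 1]
t=1: [33, 32, 32, 32, 32, 32, 33, 32, 32]
t=2: [38, 38, 38, 38, 38, 38, 38, 38, 38]
t=3: [45, 45, 45, 45, 45, 45, 45, 45, 45]
t=4: [53, 53, 53, 53, 53, 53, 53, 53, 53]
t=5: [62, 62, 62, 62, 62, 62, 62, 62, 62]
t=6: [73, 73, 73, 73, 73, 73, 73, 73, 73]
t=7: [84, 84, 84, 84, 84, 84, 84, 84, 84]
t=8: [71, 71, 71, 71, 71, 71, 71, 71, 71]
t=9: [84, 84, 84, 84, 84, 84, 84, 84, 84]
t=10: [71, 71, 71, 71, 71, 71, 71, 71, 71]
t=11: [84, 84, 84, 84, 84, 84, 84, 84, 84]

Answer: [84, 84, 84, 84, 84, 84, 84, 84, 84]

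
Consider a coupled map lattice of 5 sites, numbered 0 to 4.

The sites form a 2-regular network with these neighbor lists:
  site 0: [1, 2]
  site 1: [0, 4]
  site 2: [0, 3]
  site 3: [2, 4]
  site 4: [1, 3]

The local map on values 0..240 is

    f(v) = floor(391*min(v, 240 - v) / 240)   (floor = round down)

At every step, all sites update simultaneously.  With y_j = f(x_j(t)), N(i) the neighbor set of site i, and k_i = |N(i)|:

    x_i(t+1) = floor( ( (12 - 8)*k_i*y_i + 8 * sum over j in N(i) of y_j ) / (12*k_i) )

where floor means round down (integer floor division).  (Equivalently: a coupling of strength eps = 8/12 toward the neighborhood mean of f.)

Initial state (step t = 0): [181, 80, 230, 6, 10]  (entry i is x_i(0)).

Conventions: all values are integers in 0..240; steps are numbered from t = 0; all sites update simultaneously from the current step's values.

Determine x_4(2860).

Answer: x_4(2860) = 148
Key observation: The state at step 32, [148, 148, 148, 148, 148], reappears at step 34: the system is in a cycle of period 2 from step 32 on.  Therefore the state at step 2860 equals the state at step 32 + ((2860 - 32) mod 2) = 32, which is [148, 148, 148, 148, 148].

Derivation:
t=0: [181, 80, 230, 6, 10]
t=1: [80, 80, 40, 13, 51]
t=2: [108, 114, 72, 56, 78]
t=3: [159, 162, 127, 111, 134]
t=4: [147, 143, 165, 178, 159]
t=5: [143, 146, 124, 118, 130]
t=6: [166, 163, 179, 186, 174]
t=7: [114, 117, 102, 97, 106]
t=8: [180, 182, 169, 165, 173]
t=9: [102, 100, 111, 115, 108]
t=10: [169, 167, 177, 180, 174]
t=11: [111, 113, 104, 102, 107]
t=12: [177, 179, 171, 169, 174]
t=13: [104, 102, 109, 111, 107]
t=14: [170, 169, 175, 177, 173]
t=15: [111, 112, 107, 105, 108]
t=16: [178, 179, 175, 173, 176]
t=17: [101, 101, 105, 106, 104]
t=18: [166, 165, 169, 170, 168]
t=19: [119, 119, 116, 115, 117]
t=20: [191, 192, 189, 188, 190]
t=21: [80, 79, 82, 82, 81]
t=22: [130, 129, 132, 132, 130]
t=23: [178, 179, 176, 176, 178]
t=24: [101, 100, 103, 103, 101]
t=25: [164, 163, 166, 166, 164]
t=26: [122, 123, 121, 121, 122]
t=27: [191, 191, 192, 192, 191]
t=28: [78, 79, 78, 78, 78]
t=29: [127, 127, 127, 127, 127]
t=30: [184, 184, 184, 184, 184]
t=31: [91, 91, 91, 91, 91]
t=32: [148, 148, 148, 148, 148]
t=33: [149, 149, 149, 149, 149]
t=34: [148, 148, 148, 148, 148]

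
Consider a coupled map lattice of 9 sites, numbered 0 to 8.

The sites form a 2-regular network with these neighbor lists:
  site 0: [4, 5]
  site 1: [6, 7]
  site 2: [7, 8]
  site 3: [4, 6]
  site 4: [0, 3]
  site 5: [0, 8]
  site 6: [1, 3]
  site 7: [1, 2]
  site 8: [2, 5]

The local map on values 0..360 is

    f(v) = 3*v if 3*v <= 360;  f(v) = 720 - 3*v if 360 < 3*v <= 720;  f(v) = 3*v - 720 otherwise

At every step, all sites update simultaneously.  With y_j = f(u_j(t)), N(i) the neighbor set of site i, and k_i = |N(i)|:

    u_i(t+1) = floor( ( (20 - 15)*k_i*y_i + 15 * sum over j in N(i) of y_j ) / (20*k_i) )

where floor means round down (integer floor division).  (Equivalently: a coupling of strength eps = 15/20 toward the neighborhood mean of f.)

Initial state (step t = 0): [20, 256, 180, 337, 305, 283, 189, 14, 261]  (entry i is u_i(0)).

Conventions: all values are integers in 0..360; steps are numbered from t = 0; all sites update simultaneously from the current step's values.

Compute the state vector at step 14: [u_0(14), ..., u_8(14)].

Simulating step by step:
t=0: [20, 256, 180, 337, 305, 283, 189, 14, 261]
t=1: [136, 85, 84, 203, 180, 78, 165, 96, 131]
t=2: [233, 256, 293, 179, 203, 298, 193, 262, 264]
t=3: [112, 89, 91, 140, 104, 78, 121, 94, 142]
t=4: [288, 306, 284, 325, 316, 294, 301, 273, 263]
t=5: [182, 155, 96, 217, 206, 120, 215, 148, 127]
t=6: [216, 195, 302, 83, 116, 282, 140, 272, 327]
t=7: [195, 182, 180, 305, 207, 156, 219, 144, 182]
t=8: [165, 175, 218, 109, 148, 178, 154, 204, 205]
t=9: [229, 186, 96, 282, 276, 170, 260, 124, 120]
t=10: [127, 193, 337, 94, 86, 199, 123, 255, 276]
t=11: [227, 183, 130, 298, 297, 198, 246, 173, 182]
t=12: [121, 124, 223, 114, 122, 111, 133, 238, 214]
t=13: [346, 209, 44, 338, 350, 246, 339, 151, 163]
t=14: [210, 234, 219, 308, 312, 210, 219, 151, 114]

Answer: [210, 234, 219, 308, 312, 210, 219, 151, 114]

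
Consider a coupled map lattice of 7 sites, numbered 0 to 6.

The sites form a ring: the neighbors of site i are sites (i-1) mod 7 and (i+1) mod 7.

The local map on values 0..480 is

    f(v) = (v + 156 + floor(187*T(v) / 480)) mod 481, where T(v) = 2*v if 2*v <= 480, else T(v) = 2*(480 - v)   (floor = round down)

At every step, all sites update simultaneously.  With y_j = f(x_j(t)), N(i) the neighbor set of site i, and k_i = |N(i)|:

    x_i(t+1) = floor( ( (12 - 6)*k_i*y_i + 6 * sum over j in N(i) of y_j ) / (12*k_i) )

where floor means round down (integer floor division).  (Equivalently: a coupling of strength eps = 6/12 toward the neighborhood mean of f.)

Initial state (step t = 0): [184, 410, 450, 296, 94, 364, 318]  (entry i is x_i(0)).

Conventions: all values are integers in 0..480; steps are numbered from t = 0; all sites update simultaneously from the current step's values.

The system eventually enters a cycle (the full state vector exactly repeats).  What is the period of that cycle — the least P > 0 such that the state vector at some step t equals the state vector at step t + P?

Answer: 2
Key observation: The state at step 9, [136, 136, 136, 136, 136, 136, 136], reappears at step 11 — and no state repeats earlier — so the cycle the system enters has period 2.

Derivation:
t=0: [184, 410, 450, 296, 94, 364, 318]
t=1: [65, 107, 137, 174, 222, 175, 92]
t=2: [301, 340, 402, 349, 267, 330, 344]
t=3: [119, 125, 131, 124, 115, 118, 121]
t=4: [370, 378, 383, 375, 365, 365, 368]
t=5: [130, 131, 132, 131, 129, 129, 129]
t=6: [387, 388, 389, 388, 386, 385, 385]
t=7: [134, 134, 134, 134, 134, 134, 134]
t=8: [394, 394, 394, 394, 394, 394, 394]
t=9: [136, 136, 136, 136, 136, 136, 136]
t=10: [397, 397, 397, 397, 397, 397, 397]
t=11: [136, 136, 136, 136, 136, 136, 136]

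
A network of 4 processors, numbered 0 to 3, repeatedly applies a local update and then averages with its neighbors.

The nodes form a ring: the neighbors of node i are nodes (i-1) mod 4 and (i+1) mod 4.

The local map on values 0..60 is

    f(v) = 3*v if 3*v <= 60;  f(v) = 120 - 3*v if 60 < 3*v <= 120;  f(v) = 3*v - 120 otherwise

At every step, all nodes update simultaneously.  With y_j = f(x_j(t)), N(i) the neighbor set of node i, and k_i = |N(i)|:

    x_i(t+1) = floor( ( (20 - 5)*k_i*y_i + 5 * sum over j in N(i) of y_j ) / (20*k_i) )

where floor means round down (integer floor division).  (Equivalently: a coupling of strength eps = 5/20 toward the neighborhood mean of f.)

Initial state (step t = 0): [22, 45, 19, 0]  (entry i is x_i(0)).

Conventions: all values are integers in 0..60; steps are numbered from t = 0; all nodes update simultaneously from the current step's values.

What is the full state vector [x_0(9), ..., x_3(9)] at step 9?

Simulating step by step:
t=0: [22, 45, 19, 0]
t=1: [42, 25, 44, 13]
t=2: [15, 36, 19, 31]
t=3: [38, 21, 47, 33]
t=4: [14, 46, 25, 19]
t=5: [40, 24, 43, 53]
t=6: [10, 37, 17, 30]
t=7: [27, 16, 43, 32]
t=8: [38, 42, 15, 24]
t=9: [11, 10, 40, 42]

Answer: [11, 10, 40, 42]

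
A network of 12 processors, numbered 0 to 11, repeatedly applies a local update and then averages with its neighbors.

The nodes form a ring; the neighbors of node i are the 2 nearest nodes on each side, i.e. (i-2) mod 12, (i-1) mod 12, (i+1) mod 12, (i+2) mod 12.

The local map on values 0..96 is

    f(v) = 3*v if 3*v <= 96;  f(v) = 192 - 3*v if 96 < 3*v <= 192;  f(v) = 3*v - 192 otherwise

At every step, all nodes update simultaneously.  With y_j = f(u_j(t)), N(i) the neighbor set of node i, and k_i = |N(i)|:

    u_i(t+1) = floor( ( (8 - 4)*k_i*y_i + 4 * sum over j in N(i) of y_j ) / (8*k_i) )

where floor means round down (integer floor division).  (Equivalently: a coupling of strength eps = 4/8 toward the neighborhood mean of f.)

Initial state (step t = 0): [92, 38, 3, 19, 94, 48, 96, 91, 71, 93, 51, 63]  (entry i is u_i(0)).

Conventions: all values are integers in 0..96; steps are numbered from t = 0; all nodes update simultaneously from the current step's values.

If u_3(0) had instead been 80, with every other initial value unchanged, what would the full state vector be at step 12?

Simulating step by step:
t=0: [92, 38, 3, 80, 94, 48, 96, 91, 71, 93, 51, 63]
t=1: [58, 57, 42, 52, 70, 63, 78, 72, 48, 61, 43, 37]
t=2: [37, 35, 44, 31, 27, 16, 32, 24, 41, 31, 51, 54]
t=3: [67, 76, 72, 81, 77, 66, 81, 74, 72, 72, 53, 52]
t=4: [20, 33, 28, 38, 36, 24, 37, 28, 29, 27, 28, 30]
t=5: [73, 85, 81, 80, 81, 76, 81, 82, 84, 83, 81, 84]
t=6: [41, 54, 49, 49, 48, 43, 50, 52, 56, 56, 51, 54]
t=7: [52, 38, 46, 45, 48, 52, 42, 37, 29, 28, 37, 35]
t=8: [55, 68, 54, 55, 50, 49, 64, 74, 82, 84, 77, 78]
t=9: [28, 21, 28, 29, 33, 34, 21, 34, 43, 50, 42, 38]
t=10: [78, 73, 82, 84, 87, 86, 73, 77, 64, 58, 66, 70]
t=11: [34, 35, 51, 57, 60, 57, 35, 33, 11, 16, 12, 20]
t=12: [72, 69, 45, 30, 27, 37, 63, 70, 49, 51, 46, 62]

Answer: [72, 69, 45, 30, 27, 37, 63, 70, 49, 51, 46, 62]
Key observation: This trace re-runs the system from the modified initial state.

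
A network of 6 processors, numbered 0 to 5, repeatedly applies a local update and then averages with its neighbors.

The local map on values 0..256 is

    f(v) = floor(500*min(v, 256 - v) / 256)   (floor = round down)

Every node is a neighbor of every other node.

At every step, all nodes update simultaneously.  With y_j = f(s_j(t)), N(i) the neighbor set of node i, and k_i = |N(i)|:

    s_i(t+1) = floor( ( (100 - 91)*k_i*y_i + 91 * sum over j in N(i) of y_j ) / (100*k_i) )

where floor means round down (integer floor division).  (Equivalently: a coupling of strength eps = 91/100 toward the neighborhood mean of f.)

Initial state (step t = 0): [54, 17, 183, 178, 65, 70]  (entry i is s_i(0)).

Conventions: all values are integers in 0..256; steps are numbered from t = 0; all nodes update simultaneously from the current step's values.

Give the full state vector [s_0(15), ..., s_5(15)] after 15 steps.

Simulating step by step:
t=0: [54, 17, 183, 178, 65, 70]
t=1: [116, 123, 113, 112, 114, 113]
t=2: [224, 222, 224, 224, 224, 224]
t=3: [62, 62, 62, 62, 62, 62]
t=4: [121, 121, 121, 121, 121, 121]
t=5: [236, 236, 236, 236, 236, 236]
t=6: [39, 39, 39, 39, 39, 39]
t=7: [76, 76, 76, 76, 76, 76]
t=8: [148, 148, 148, 148, 148, 148]
t=9: [210, 210, 210, 210, 210, 210]
t=10: [89, 89, 89, 89, 89, 89]
t=11: [173, 173, 173, 173, 173, 173]
t=12: [162, 162, 162, 162, 162, 162]
t=13: [183, 183, 183, 183, 183, 183]
t=14: [142, 142, 142, 142, 142, 142]
t=15: [222, 222, 222, 222, 222, 222]

Answer: [222, 222, 222, 222, 222, 222]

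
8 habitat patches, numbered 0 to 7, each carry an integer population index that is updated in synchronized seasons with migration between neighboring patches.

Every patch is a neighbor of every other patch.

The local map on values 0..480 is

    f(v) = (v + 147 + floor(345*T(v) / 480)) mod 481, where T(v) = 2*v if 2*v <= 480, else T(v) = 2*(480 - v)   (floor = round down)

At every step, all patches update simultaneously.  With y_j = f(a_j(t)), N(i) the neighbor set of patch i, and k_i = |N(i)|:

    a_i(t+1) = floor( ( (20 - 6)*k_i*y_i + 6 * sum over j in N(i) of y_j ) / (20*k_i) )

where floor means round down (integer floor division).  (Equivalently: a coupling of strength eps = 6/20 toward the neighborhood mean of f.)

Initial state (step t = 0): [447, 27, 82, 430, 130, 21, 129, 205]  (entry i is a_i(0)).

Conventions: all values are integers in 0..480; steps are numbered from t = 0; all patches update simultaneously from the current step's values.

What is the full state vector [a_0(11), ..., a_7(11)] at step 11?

Simulating step by step:
t=0: [447, 27, 82, 430, 130, 21, 129, 205]
t=1: [198, 232, 320, 202, 397, 223, 396, 201]
t=2: [160, 215, 205, 167, 183, 200, 183, 165]
t=3: [76, 164, 148, 87, 113, 140, 113, 84]
t=4: [303, 127, 102, 320, 362, 89, 362, 315]
t=5: [243, 396, 356, 239, 226, 335, 226, 240]
t=6: [239, 195, 207, 238, 217, 213, 217, 240]
t=7: [232, 162, 181, 231, 197, 191, 197, 234]
t=8: [206, 94, 125, 205, 151, 141, 151, 210]
t=9: [171, 307, 356, 169, 82, 66, 82, 176]
t=10: [125, 216, 203, 122, 299, 273, 299, 134]
t=11: [399, 229, 208, 394, 250, 258, 250, 413]

Answer: [399, 229, 208, 394, 250, 258, 250, 413]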